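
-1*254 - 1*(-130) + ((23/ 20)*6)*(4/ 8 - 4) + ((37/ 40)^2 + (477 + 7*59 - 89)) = 1045929/ 1600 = 653.71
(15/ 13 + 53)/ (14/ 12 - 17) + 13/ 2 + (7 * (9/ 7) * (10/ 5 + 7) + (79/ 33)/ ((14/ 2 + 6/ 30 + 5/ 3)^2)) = 2127590407/ 25295270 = 84.11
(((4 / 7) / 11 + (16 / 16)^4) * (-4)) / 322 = -162 / 12397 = -0.01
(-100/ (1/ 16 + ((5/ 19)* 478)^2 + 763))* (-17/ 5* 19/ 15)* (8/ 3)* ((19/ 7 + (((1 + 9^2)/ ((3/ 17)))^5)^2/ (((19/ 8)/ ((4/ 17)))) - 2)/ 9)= 1147236402152576490711725810109077913088/ 3207494132741367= 357673733660757009861569.80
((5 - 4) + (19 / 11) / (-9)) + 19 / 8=2521 / 792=3.18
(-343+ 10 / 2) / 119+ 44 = 4898 / 119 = 41.16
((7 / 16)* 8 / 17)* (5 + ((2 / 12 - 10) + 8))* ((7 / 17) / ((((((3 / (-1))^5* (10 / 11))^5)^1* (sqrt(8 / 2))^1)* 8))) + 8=37611480288618397261519 / 4701435036077318400000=8.00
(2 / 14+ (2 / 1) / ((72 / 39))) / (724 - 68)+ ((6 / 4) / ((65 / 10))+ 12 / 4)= 2315707 / 716352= 3.23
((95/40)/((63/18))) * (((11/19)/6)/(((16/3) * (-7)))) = -11/6272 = -0.00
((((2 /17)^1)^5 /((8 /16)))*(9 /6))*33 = 3168 /1419857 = 0.00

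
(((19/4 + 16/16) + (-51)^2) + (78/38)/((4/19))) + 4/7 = 36639/14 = 2617.07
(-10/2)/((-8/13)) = 8.12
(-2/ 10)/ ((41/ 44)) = -44/ 205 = -0.21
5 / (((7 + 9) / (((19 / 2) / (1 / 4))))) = 95 / 8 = 11.88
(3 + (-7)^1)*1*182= -728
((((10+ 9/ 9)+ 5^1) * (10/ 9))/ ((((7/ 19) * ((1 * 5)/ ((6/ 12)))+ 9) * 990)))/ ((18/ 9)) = 152/ 214731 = 0.00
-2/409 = -0.00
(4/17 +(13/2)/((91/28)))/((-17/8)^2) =2432/4913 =0.50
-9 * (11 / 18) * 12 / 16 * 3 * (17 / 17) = -99 / 8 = -12.38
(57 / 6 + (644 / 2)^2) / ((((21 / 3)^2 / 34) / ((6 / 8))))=10576737 / 196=53962.94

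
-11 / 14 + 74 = 1025 / 14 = 73.21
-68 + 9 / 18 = -135 / 2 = -67.50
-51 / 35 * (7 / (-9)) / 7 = 17 / 105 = 0.16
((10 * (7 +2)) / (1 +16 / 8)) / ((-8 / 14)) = -105 / 2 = -52.50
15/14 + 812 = 11383/14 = 813.07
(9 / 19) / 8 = 9 / 152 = 0.06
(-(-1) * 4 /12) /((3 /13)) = 13 /9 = 1.44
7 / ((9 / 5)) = 35 / 9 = 3.89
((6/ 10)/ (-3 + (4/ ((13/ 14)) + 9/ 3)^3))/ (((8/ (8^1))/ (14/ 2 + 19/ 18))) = 63713/ 5104704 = 0.01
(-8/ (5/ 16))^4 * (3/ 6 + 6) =1744830464/ 625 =2791728.74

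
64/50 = 32/25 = 1.28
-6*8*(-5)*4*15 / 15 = 960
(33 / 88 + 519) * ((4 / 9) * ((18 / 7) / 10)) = 831 / 14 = 59.36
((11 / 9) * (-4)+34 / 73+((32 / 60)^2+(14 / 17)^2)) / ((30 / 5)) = -0.58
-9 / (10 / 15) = -13.50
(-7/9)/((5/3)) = -0.47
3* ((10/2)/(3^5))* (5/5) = 5/81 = 0.06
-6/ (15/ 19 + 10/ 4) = -228/ 125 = -1.82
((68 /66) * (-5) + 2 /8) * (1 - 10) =44.11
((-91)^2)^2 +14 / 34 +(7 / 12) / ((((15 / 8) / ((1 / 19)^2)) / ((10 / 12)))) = 11362802531087 / 165699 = 68574961.41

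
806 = 806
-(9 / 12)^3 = -27 / 64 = -0.42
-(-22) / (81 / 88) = 1936 / 81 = 23.90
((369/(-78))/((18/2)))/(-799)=41/62322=0.00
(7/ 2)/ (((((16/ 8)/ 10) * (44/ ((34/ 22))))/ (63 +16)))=47005/ 968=48.56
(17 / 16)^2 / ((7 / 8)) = 289 / 224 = 1.29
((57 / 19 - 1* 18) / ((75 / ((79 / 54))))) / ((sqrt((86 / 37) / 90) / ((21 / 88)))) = -553* sqrt(7955) / 113520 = -0.43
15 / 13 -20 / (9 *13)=115 / 117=0.98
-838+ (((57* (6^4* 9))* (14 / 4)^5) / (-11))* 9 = -6285449875 / 22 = -285702267.05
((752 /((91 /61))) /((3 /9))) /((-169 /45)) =-6192720 /15379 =-402.67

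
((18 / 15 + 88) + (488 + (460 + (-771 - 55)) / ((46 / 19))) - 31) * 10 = 90856 / 23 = 3950.26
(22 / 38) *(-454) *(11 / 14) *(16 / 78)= -219736 / 5187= -42.36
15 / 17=0.88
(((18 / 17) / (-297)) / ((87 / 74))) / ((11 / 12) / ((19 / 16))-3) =2812 / 2066163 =0.00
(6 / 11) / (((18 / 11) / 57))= 19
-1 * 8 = -8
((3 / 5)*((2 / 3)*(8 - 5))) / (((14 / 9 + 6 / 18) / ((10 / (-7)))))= -108 / 119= -0.91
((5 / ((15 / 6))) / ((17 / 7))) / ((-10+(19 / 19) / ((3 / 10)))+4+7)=0.19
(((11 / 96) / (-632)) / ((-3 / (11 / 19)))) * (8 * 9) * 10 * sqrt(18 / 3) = 605 * sqrt(6) / 24016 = 0.06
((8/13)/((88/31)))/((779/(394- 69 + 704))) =31899/111397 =0.29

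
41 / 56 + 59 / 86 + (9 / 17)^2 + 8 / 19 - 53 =-672758411 / 13222328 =-50.88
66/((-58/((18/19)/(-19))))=594/10469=0.06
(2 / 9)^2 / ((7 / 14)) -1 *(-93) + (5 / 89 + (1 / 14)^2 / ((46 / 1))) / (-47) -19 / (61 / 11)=16709762326787 / 186344518248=89.67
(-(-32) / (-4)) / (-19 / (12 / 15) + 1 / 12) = 24 / 71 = 0.34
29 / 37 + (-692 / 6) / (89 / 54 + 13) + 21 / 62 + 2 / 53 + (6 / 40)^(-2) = 37.73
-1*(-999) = 999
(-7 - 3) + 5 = -5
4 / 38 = 2 / 19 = 0.11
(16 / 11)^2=256 / 121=2.12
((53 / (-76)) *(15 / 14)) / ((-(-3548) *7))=-795 / 26425504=-0.00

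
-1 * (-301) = 301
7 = 7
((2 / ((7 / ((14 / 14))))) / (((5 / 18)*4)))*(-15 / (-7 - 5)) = 9 / 28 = 0.32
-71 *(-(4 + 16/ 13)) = 371.38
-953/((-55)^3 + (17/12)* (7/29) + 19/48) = 1326576/231592973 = 0.01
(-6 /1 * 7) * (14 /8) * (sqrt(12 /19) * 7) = -1029 * sqrt(57) /19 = -408.88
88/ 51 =1.73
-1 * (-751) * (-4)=-3004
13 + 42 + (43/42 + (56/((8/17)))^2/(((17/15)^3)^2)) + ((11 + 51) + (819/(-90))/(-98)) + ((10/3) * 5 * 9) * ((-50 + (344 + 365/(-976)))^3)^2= 52049239141758812691299018110150298430269/541446879251644777758720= 96129908835559514.13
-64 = -64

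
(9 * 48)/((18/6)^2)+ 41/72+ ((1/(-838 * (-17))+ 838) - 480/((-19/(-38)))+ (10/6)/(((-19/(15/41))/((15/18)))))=-29347251935/399514824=-73.46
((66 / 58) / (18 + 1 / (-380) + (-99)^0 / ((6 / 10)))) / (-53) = -37620 / 34454929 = -0.00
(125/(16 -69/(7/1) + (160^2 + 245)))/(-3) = -875/542874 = -0.00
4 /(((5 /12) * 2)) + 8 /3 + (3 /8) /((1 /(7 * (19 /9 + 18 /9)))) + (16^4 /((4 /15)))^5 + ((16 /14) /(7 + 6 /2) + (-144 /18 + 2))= 753069880065118735171584010393 /840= 896511761982284208537600000.00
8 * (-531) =-4248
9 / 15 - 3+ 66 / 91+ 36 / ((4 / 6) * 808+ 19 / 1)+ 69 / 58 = -378897 / 901030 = -0.42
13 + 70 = 83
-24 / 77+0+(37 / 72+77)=428009 / 5544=77.20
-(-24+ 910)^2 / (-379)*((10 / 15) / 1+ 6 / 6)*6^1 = 7849960 / 379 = 20712.30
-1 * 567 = -567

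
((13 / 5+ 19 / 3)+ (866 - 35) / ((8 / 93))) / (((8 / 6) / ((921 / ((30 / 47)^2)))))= 786884057671 / 48000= 16393417.87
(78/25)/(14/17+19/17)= 442/275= 1.61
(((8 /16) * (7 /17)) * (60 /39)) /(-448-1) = -0.00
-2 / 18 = -1 / 9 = -0.11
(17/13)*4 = 68/13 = 5.23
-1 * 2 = -2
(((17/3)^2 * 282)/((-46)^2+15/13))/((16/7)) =72709/38856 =1.87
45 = 45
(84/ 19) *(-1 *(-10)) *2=1680/ 19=88.42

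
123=123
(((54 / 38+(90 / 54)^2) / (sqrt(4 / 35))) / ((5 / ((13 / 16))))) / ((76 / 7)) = 32669 * sqrt(35) / 1039680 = 0.19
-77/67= -1.15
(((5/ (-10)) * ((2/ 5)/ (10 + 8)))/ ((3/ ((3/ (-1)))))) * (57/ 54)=19/ 1620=0.01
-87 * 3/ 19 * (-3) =783/ 19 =41.21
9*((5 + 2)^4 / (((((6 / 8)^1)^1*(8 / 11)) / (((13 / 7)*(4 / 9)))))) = 98098 / 3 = 32699.33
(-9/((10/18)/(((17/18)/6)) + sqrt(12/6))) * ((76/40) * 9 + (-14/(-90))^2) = -1179001/22665 + 20043017 * sqrt(2)/1359900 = -31.18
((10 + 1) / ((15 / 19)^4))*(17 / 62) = 24370027 / 3138750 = 7.76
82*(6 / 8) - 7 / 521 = 61.49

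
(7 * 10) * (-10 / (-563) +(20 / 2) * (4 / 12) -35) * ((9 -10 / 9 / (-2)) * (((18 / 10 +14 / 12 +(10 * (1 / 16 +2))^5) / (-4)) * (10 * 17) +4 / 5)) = 2508909975845100339365 / 747159552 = 3357930671071.85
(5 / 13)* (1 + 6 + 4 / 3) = 125 / 39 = 3.21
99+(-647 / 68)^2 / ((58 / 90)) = 32112909 / 134096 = 239.48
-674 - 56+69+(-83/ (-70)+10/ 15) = -138421/ 210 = -659.15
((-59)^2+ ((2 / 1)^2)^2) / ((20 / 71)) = 248287 / 20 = 12414.35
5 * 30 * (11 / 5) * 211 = 69630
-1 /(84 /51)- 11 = -325 /28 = -11.61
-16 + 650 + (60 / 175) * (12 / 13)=634.32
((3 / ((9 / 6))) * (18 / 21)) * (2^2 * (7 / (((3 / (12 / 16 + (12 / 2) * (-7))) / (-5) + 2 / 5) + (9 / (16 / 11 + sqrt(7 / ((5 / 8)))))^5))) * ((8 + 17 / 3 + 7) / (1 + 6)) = 622091394514677159838515200 / 208868726734079573968034907 + 25269101393208881472000000 * sqrt(70) / 69622908911359857989344969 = 6.01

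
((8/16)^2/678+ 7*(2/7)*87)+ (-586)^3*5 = -2728679087471/2712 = -1006150106.00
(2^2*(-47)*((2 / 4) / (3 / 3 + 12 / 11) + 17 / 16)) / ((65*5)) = -22513 / 29900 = -0.75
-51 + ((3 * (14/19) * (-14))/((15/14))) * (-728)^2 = -1454280941/95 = -15308220.43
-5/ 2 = -2.50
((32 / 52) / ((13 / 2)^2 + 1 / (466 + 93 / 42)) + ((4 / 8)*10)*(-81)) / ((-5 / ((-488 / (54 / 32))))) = -3036076126336 / 129618567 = -23423.16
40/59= 0.68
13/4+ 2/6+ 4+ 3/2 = 109/12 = 9.08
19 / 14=1.36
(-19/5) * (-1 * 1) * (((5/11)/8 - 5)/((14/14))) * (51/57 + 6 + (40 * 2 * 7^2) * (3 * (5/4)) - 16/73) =-1774639833/6424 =-276251.53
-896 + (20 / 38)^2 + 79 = -294837 / 361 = -816.72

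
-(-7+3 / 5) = 32 / 5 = 6.40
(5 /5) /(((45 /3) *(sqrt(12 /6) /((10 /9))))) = sqrt(2) /27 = 0.05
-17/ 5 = -3.40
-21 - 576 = -597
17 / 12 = 1.42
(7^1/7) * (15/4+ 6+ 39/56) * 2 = 585/28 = 20.89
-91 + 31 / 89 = -8068 / 89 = -90.65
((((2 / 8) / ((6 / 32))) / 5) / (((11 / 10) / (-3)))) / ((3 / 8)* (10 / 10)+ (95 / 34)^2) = -18496 / 208087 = -0.09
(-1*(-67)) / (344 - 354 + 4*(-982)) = -67 / 3938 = -0.02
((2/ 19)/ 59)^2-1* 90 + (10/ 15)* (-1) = -341806340/ 3769923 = -90.67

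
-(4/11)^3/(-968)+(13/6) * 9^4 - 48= 4563380101/322102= 14167.50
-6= -6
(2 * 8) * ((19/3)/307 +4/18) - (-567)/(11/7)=11084443/30393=364.70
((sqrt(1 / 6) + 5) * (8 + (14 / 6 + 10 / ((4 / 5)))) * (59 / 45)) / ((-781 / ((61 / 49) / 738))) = -493063 / 1525096188 - 493063 * sqrt(6) / 45752885640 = -0.00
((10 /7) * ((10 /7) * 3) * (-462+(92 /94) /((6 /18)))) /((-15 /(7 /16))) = 26970 /329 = 81.98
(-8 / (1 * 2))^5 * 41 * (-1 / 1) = 41984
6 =6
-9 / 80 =-0.11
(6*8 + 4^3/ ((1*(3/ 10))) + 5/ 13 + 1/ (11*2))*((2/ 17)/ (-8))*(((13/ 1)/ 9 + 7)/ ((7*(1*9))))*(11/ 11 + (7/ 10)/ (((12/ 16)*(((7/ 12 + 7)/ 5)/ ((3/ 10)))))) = -4267267/ 6981390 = -0.61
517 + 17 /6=3119 /6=519.83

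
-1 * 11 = -11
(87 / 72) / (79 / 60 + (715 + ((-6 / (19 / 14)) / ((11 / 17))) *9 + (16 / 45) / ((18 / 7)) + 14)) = 818235 / 452994386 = 0.00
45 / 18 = 5 / 2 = 2.50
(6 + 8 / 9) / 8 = 31 / 36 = 0.86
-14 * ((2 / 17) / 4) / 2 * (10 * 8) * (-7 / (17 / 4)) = 7840 / 289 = 27.13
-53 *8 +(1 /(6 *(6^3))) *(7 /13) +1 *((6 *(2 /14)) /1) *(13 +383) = -9973967 /117936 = -84.57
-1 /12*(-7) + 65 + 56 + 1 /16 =5839 /48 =121.65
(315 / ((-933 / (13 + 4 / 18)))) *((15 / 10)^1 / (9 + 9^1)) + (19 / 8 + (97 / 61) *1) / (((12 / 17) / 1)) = 5.25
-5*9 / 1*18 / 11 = -810 / 11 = -73.64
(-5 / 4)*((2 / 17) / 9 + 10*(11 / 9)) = -260 / 17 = -15.29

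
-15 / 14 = -1.07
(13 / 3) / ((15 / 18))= 26 / 5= 5.20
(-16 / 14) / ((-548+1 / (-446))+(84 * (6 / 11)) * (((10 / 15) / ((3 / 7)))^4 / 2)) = 28611792 / 10361237341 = 0.00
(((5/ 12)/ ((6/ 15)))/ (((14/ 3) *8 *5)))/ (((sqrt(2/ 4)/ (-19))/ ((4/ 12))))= -0.05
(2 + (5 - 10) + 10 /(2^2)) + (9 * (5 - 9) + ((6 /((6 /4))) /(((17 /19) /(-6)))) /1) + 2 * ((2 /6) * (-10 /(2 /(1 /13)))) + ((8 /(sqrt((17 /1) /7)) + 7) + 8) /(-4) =-178559 /2652 - 2 * sqrt(119) /17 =-68.61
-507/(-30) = 169/10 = 16.90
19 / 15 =1.27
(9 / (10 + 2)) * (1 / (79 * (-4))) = -3 / 1264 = -0.00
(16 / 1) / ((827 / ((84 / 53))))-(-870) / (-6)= -6354151 / 43831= -144.97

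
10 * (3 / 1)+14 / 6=97 / 3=32.33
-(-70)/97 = 70/97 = 0.72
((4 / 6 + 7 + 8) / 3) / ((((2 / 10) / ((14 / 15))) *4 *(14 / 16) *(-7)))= -0.99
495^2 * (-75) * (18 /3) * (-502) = 55351147500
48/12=4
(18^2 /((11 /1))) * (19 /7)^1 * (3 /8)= 4617 /154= 29.98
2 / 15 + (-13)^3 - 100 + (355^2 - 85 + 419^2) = 4488062 / 15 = 299204.13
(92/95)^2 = 8464/9025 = 0.94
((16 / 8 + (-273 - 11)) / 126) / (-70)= 47 / 1470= 0.03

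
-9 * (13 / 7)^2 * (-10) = 310.41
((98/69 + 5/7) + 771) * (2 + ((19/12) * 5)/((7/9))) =31834396/3381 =9415.67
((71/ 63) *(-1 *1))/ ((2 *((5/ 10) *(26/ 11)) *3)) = -781/ 4914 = -0.16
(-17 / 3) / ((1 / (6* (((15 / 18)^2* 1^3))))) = -425 / 18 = -23.61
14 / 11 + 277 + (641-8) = 10024 / 11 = 911.27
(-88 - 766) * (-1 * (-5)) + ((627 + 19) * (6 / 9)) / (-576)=-1844963 / 432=-4270.75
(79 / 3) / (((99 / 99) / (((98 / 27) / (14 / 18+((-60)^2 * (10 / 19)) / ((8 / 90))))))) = 147098 / 32806197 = 0.00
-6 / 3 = -2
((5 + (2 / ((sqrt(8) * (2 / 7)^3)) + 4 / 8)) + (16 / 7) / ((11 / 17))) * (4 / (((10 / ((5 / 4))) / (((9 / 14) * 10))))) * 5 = 312975 / 2156 + 11025 * sqrt(2) / 32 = 632.41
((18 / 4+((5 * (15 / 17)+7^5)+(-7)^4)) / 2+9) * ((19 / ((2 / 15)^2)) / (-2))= -2795794425 / 544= -5139327.99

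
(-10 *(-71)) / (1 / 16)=11360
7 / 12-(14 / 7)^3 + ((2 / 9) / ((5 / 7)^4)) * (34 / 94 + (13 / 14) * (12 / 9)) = -19196599 / 3172500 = -6.05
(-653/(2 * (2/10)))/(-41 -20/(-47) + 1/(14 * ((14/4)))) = 7519295/186792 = 40.25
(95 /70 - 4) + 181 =2497 /14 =178.36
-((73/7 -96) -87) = 1208/7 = 172.57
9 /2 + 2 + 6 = 12.50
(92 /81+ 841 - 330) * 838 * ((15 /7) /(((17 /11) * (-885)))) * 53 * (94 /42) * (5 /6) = -2381335555885 /35828163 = -66465.47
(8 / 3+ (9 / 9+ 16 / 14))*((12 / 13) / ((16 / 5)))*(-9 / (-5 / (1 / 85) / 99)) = 89991 / 30940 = 2.91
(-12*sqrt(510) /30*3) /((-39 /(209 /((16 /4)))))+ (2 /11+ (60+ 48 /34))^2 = 209*sqrt(510) /130+ 132664324 /34969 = 3830.08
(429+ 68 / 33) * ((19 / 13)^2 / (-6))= -5135225 / 33462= -153.46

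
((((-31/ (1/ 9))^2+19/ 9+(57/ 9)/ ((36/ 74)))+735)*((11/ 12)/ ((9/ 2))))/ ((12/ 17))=793613227/ 34992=22679.85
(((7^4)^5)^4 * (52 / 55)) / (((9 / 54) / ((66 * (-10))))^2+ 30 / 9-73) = -85857094447857999117864032391449624253355465020977913788735487976447192320 / 156069257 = -550121760673583517590937400000000000000000000000000000000000000000.00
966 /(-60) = -161 /10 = -16.10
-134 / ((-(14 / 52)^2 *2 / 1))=45292 / 49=924.33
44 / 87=0.51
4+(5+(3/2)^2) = 45/4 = 11.25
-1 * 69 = -69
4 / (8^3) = 1 / 128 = 0.01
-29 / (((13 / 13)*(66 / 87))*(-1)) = 841 / 22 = 38.23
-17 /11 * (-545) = 9265 /11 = 842.27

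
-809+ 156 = -653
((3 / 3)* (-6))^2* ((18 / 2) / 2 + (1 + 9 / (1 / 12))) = 4086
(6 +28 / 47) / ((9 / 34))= 24.92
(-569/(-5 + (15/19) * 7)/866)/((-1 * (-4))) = -10811/34640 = -0.31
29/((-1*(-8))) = 29/8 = 3.62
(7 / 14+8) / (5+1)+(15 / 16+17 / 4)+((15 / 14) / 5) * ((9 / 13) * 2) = 30143 / 4368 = 6.90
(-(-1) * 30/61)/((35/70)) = 60/61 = 0.98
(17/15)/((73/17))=289/1095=0.26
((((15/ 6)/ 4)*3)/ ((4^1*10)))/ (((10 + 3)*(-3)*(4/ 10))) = -0.00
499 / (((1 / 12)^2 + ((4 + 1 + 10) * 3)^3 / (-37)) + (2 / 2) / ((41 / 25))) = -109005552 / 537867283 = -0.20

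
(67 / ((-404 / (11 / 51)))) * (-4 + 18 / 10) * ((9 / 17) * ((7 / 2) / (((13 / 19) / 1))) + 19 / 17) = 0.30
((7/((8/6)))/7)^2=9/16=0.56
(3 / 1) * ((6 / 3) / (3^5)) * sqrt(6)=2 * sqrt(6) / 81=0.06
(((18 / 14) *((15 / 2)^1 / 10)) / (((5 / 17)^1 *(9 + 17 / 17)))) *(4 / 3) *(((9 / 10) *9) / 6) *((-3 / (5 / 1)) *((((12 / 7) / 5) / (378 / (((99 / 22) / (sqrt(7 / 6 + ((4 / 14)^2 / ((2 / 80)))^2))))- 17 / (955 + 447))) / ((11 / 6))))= -438475146696 *sqrt(1022442) / 1934351728374209375- 2658372858 / 276335961196315625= -0.00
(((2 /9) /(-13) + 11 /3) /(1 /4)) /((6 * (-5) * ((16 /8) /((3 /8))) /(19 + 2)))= -2989 /1560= -1.92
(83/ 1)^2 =6889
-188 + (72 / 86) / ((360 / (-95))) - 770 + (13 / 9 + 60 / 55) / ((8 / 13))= -32492863 / 34056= -954.10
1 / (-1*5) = -1 / 5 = -0.20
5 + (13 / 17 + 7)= 217 / 17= 12.76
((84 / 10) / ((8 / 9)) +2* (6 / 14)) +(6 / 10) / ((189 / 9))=1447 / 140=10.34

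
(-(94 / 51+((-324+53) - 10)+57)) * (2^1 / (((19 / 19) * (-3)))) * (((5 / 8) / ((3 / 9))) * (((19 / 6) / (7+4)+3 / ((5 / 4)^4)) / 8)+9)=-169595989 / 122400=-1385.59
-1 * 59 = -59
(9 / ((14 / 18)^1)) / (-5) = -81 / 35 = -2.31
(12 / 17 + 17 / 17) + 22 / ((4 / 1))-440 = -432.79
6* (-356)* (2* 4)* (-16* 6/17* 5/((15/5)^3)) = 911360/51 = 17869.80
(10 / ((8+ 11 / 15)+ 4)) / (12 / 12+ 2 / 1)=50 / 191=0.26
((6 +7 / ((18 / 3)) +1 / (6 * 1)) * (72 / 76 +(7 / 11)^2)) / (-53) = -6218 / 33231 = -0.19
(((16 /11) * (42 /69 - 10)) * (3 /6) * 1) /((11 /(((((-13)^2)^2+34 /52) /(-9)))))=71289888 /36179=1970.48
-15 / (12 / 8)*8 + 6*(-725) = -4430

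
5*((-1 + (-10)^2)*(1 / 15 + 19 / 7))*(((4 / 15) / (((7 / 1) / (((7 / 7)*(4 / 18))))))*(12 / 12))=25696 / 2205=11.65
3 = 3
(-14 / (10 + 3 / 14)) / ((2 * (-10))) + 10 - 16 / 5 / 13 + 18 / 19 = 146307 / 13585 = 10.77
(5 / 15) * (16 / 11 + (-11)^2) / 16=449 / 176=2.55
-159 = -159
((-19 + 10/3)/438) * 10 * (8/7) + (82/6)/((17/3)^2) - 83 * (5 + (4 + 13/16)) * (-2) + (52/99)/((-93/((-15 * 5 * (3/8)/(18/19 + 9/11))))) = 66044137715761/40543201944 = 1628.98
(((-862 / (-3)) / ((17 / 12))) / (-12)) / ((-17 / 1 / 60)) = 17240 / 289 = 59.65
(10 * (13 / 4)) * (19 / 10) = 247 / 4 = 61.75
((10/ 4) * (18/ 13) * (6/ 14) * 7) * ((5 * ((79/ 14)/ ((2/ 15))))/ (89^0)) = 799875/ 364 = 2197.46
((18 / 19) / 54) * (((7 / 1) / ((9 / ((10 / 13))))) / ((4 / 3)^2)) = 35 / 5928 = 0.01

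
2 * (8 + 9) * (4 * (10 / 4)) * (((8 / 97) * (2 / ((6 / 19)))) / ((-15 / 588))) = -2025856 / 291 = -6961.70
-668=-668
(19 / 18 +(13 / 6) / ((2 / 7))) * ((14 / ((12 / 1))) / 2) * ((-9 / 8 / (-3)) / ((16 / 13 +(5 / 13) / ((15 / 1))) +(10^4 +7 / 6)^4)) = 254709 / 1348469102082161699048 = 0.00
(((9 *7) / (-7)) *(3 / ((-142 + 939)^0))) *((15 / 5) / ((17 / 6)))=-486 / 17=-28.59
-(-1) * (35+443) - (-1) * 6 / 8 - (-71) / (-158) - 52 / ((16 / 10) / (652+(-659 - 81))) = 1054903 / 316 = 3338.30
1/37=0.03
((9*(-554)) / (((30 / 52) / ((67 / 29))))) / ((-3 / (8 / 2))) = 3860272 / 145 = 26622.57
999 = 999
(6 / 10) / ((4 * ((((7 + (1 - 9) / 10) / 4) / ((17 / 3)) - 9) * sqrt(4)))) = -17 / 1978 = -0.01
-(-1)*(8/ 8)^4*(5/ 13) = 5/ 13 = 0.38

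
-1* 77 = -77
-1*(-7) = 7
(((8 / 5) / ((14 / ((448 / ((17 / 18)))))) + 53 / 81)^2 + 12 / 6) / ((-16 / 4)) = -142792135459 / 189612900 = -753.07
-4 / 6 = -2 / 3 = -0.67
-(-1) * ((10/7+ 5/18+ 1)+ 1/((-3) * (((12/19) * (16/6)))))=5057/2016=2.51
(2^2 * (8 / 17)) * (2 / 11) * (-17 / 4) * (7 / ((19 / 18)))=-2016 / 209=-9.65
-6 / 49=-0.12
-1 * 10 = -10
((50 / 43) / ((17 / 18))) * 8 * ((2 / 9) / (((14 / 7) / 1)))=800 / 731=1.09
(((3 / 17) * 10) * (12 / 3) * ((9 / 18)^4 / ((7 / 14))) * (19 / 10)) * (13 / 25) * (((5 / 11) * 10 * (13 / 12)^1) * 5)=16055 / 748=21.46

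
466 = 466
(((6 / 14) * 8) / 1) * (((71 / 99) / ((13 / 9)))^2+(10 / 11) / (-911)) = 109770264 / 130403273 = 0.84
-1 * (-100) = 100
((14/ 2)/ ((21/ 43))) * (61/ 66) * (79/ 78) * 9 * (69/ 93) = 4765991/ 53196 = 89.59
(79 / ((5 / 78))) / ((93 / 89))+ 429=249301 / 155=1608.39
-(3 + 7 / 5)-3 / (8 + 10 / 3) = -793 / 170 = -4.66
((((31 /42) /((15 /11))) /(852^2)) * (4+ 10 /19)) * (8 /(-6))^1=-14663 /3258401580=-0.00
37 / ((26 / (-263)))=-9731 / 26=-374.27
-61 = -61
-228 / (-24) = 19 / 2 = 9.50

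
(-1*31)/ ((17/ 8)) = -14.59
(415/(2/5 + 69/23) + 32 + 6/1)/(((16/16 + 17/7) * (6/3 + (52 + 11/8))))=6349/7531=0.84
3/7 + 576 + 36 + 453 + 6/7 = 7464/7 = 1066.29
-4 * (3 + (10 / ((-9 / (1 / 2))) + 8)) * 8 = -3008 / 9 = -334.22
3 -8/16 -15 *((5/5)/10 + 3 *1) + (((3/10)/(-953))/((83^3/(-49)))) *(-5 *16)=-23976173660/544913011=-44.00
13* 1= 13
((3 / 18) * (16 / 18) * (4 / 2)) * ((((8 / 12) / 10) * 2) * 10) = 0.40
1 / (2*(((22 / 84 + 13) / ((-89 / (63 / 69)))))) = -2047 / 557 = -3.68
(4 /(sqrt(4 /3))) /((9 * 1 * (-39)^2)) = 0.00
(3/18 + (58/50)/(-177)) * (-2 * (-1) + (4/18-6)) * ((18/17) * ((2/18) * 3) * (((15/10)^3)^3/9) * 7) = -2410317/377600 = -6.38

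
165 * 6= 990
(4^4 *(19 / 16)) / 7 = 304 / 7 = 43.43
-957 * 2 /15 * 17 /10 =-5423 /25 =-216.92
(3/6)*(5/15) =1/6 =0.17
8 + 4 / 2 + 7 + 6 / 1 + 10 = 33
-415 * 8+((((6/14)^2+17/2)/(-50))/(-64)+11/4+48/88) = -11441294639/3449600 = -3316.70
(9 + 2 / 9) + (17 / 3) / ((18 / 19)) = 15.20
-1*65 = -65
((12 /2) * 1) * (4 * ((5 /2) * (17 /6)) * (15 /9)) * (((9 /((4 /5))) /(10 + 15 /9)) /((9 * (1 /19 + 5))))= 8075 /1344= 6.01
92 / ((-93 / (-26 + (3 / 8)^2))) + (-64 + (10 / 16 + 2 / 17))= -953053 / 25296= -37.68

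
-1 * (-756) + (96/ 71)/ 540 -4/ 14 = 16901606/ 22365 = 755.72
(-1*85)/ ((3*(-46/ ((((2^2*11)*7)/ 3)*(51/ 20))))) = 22253/ 138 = 161.25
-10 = -10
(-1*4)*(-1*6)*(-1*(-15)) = 360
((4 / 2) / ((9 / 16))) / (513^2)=32 / 2368521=0.00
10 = 10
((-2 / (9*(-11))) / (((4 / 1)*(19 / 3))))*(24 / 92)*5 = 5 / 4807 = 0.00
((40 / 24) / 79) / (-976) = -5 / 231312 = -0.00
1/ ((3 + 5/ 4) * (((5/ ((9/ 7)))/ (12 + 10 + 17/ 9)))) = 172/ 119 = 1.45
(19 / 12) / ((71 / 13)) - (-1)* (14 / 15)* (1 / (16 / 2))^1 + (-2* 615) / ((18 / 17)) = -1236742 / 1065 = -1161.26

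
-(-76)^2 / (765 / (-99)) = 63536 / 85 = 747.48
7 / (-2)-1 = -4.50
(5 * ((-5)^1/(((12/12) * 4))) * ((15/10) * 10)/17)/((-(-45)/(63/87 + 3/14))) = -3175/27608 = -0.12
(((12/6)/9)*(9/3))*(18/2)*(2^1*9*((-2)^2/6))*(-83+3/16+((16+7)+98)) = 5499/2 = 2749.50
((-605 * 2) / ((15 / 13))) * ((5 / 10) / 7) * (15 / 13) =-605 / 7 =-86.43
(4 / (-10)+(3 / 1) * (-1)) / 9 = -17 / 45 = -0.38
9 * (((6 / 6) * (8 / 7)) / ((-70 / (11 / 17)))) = -396 / 4165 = -0.10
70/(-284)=-35/142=-0.25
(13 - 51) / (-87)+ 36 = 3170 / 87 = 36.44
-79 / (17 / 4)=-316 / 17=-18.59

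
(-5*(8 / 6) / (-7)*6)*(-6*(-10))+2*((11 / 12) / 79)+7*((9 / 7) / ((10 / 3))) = 2866589 / 8295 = 345.58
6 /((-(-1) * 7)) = 6 /7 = 0.86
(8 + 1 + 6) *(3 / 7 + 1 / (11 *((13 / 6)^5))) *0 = 0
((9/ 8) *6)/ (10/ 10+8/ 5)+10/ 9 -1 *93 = -41789/ 468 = -89.29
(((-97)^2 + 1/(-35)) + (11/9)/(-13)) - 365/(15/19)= 36636098/4095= 8946.54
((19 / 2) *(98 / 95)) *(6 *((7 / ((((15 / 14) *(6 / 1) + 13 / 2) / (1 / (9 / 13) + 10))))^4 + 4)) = 204026242015783432 / 2347270185627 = 86920.65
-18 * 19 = -342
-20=-20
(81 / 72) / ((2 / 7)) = 63 / 16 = 3.94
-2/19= -0.11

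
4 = 4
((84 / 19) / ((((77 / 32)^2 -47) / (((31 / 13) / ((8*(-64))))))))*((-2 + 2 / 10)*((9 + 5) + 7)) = -0.02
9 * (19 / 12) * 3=171 / 4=42.75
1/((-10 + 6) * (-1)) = 1/4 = 0.25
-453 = -453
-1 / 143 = -0.01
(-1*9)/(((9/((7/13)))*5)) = -7/65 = -0.11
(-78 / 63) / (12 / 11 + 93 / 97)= -27742 / 45927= -0.60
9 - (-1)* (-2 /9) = 79 /9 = 8.78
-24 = -24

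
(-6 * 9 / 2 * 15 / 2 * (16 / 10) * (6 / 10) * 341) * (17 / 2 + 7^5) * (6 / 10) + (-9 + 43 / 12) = -200647121441 / 300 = -668823738.14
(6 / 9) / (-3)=-2 / 9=-0.22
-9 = -9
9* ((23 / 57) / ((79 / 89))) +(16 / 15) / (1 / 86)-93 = 63596 / 22515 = 2.82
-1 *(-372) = 372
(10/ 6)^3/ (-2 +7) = 25/ 27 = 0.93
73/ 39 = 1.87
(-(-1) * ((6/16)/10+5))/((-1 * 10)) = -403/800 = -0.50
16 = 16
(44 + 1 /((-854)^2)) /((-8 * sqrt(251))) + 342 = 342 - 32089905 * sqrt(251) /1464466528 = 341.65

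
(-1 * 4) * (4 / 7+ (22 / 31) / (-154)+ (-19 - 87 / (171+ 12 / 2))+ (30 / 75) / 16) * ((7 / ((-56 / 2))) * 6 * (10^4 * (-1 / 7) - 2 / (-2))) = 290164252743 / 1792420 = 161884.07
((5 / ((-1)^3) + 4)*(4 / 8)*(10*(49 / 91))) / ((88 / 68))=-595 / 286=-2.08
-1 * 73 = -73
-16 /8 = -2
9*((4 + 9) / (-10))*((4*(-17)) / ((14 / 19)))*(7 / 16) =37791 / 80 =472.39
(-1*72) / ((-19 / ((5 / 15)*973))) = 23352 / 19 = 1229.05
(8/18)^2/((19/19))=16/81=0.20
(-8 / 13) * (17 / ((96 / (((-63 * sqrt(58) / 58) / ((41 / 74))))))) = 13209 * sqrt(58) / 61828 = 1.63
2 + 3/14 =31/14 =2.21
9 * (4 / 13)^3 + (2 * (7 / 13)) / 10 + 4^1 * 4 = 179823 / 10985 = 16.37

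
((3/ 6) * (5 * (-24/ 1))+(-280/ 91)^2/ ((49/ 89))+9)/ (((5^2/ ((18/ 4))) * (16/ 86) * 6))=-5.45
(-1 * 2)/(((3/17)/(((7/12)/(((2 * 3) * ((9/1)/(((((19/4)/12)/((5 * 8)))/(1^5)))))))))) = -2261/1866240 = -0.00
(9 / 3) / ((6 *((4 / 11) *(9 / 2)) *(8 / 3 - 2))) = 11 / 24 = 0.46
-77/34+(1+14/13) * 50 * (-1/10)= -12.65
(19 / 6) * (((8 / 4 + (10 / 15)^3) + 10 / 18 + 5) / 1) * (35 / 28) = 5035 / 162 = 31.08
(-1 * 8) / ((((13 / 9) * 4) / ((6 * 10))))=-1080 / 13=-83.08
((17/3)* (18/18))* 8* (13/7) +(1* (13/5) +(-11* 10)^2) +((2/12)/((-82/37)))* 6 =104924381/8610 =12186.34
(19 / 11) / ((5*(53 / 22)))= 38 / 265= 0.14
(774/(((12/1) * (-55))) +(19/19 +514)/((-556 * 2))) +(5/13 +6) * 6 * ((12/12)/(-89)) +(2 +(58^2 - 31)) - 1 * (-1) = 235916217947/70762120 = 3333.93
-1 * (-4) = 4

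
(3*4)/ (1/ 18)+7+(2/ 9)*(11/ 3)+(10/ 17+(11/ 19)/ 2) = 224.69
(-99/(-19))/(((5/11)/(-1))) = -1089/95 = -11.46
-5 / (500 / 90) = -0.90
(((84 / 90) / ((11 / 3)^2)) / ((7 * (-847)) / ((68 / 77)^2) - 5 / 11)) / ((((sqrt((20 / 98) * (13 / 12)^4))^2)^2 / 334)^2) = -163.16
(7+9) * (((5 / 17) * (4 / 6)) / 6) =80 / 153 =0.52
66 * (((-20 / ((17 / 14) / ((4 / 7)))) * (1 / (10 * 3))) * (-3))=1056 / 17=62.12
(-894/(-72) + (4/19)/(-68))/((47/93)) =1491565/60724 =24.56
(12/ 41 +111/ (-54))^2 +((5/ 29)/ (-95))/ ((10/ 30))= 930989219/ 300098844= 3.10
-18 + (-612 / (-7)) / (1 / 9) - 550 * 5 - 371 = -2352.14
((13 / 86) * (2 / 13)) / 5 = 1 / 215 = 0.00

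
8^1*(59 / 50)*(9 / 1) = 2124 / 25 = 84.96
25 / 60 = 5 / 12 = 0.42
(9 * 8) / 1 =72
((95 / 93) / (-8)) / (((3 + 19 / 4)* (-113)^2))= -95 / 73626054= -0.00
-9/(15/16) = -48/5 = -9.60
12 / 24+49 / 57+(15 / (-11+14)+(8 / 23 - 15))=-21743 / 2622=-8.29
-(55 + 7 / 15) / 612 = -208 / 2295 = -0.09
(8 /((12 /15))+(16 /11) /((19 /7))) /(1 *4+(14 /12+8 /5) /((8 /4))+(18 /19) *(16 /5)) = 132120 /105523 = 1.25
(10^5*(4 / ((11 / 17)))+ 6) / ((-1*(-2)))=3400033 / 11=309093.91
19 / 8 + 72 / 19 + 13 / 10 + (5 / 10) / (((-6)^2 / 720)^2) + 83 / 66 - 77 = 3303589 / 25080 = 131.72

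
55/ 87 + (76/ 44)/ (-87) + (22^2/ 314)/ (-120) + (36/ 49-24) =-3337406591/ 147244020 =-22.67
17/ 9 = 1.89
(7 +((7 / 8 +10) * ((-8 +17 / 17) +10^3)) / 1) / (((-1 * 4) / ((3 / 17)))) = -259341 / 544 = -476.73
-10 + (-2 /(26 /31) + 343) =4298 /13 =330.62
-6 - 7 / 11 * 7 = -115 / 11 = -10.45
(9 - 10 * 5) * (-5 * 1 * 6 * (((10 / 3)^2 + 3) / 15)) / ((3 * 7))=10414 / 189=55.10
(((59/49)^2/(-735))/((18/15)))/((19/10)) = -17405/20117979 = -0.00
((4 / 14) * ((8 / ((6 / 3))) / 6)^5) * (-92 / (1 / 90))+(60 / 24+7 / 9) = -308.26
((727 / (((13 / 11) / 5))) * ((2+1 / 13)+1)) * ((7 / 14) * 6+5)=12795200 / 169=75711.24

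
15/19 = 0.79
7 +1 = 8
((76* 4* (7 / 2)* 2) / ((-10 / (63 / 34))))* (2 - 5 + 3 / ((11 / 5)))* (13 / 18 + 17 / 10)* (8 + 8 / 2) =87677856 / 4675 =18754.62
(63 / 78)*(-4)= -42 / 13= -3.23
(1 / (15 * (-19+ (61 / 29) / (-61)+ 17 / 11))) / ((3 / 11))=-3509 / 251055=-0.01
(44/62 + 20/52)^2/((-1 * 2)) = -194481/324818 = -0.60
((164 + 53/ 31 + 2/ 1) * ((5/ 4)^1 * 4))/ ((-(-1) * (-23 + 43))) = 41.93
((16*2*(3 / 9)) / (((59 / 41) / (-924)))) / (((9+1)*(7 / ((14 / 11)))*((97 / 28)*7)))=-146944 / 28615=-5.14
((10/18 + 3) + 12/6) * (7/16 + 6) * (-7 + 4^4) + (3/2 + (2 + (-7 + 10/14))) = 8902.42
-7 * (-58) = 406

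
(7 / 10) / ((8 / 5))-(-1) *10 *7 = 1127 / 16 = 70.44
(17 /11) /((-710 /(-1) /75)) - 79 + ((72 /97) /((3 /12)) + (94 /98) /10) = -1406359048 /18560465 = -75.77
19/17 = 1.12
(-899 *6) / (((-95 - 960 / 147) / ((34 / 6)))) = 301.05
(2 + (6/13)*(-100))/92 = -287/598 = -0.48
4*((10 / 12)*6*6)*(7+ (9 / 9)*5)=1440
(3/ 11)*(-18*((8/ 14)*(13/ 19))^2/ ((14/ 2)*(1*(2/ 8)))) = -584064/ 1362053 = -0.43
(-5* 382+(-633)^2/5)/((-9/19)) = -7431641/45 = -165147.58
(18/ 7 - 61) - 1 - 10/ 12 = -2531/ 42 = -60.26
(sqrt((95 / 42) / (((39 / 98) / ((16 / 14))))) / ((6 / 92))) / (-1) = -92 * sqrt(2470) / 117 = -39.08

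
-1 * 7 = -7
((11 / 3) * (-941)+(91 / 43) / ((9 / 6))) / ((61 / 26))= -11567686 / 7869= -1470.03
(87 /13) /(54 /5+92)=435 /6682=0.07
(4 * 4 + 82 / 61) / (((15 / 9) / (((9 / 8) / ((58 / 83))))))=1185489 / 70760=16.75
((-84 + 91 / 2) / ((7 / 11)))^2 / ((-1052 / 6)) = -43923 / 2104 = -20.88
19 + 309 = 328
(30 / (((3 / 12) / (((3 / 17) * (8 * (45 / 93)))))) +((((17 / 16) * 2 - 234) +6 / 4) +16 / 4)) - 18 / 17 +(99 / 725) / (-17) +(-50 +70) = -383506777 / 3056600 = -125.47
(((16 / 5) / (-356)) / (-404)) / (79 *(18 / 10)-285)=-1 / 6418146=-0.00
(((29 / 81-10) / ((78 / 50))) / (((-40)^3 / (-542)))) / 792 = -19241 / 291133440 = -0.00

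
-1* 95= -95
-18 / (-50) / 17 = 9 / 425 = 0.02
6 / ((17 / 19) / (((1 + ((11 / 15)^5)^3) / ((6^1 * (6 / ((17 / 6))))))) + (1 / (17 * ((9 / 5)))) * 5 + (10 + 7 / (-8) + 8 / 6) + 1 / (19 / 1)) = 30842419194375588013968 / 112756601980794524139659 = 0.27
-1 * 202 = -202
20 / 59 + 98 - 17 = 4799 / 59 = 81.34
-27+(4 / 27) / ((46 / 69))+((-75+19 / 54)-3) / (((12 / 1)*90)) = -1565873 / 58320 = -26.85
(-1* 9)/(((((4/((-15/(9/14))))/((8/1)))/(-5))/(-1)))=2100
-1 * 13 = -13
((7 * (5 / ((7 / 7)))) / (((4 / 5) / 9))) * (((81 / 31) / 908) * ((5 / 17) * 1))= 637875 / 1914064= 0.33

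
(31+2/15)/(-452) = -467/6780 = -0.07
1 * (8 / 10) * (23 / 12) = 23 / 15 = 1.53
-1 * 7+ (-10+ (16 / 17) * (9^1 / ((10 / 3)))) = -1229 / 85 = -14.46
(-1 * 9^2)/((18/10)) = -45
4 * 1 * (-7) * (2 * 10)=-560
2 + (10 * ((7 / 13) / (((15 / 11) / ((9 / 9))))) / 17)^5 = 256297538132110 / 128105460519543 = 2.00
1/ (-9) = -1/ 9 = -0.11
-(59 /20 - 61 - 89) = 2941 /20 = 147.05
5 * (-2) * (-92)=920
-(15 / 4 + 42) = -183 / 4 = -45.75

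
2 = 2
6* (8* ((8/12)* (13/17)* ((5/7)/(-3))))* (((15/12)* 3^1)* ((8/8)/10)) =-2.18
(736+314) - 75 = 975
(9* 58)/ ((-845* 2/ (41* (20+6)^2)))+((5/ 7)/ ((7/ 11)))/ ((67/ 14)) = -20074526/ 2345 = -8560.57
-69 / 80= -0.86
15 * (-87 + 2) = -1275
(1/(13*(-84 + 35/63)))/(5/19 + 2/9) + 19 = 15394712/810329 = 19.00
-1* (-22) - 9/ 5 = 101/ 5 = 20.20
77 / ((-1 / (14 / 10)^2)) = -3773 / 25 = -150.92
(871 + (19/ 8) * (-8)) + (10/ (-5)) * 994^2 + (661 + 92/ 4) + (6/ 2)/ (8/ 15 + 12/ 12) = -45414283/ 23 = -1974534.04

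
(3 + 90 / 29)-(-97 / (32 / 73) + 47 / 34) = 3565413 / 15776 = 226.00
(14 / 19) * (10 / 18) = 0.41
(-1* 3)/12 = -1/4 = -0.25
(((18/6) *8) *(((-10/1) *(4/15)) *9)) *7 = -4032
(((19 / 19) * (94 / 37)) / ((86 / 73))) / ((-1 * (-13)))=3431 / 20683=0.17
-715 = -715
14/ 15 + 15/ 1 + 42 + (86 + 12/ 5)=439/ 3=146.33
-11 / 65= -0.17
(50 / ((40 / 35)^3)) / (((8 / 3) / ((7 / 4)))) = 180075 / 8192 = 21.98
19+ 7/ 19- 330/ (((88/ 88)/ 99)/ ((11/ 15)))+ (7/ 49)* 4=-3183762/ 133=-23938.06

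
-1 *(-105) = 105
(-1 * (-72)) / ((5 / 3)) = 216 / 5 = 43.20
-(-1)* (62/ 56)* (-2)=-2.21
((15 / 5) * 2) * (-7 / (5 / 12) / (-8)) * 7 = 88.20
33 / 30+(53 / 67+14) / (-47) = 24729 / 31490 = 0.79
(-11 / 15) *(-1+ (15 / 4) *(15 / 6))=-737 / 120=-6.14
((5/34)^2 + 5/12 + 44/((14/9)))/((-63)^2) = 174326/24087861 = 0.01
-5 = -5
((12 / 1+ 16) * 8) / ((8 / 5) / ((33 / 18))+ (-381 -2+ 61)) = -6160 / 8831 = -0.70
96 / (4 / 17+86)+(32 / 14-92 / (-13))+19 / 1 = 1966129 / 66703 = 29.48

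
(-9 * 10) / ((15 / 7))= -42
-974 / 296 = -487 / 148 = -3.29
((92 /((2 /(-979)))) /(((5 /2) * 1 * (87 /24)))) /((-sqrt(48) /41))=7385576 * sqrt(3) /435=29407.34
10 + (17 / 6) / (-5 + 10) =317 / 30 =10.57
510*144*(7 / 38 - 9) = -12301200 / 19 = -647431.58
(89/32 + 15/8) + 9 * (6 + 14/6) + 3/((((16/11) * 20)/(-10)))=629/8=78.62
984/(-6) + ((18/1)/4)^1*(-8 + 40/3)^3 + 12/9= 520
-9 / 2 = -4.50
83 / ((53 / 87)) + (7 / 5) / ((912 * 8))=263422451 / 1933440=136.25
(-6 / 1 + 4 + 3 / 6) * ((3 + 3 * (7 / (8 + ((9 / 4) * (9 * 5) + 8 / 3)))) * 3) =-38529 / 2686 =-14.34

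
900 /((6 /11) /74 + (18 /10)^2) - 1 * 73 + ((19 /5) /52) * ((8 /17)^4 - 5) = 24370100347743 /119587038220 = 203.79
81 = 81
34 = 34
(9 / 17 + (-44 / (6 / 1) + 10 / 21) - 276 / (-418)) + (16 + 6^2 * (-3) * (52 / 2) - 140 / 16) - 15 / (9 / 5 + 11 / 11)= -279726583 / 99484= -2811.77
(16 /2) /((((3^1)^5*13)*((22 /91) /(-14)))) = -392 /2673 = -0.15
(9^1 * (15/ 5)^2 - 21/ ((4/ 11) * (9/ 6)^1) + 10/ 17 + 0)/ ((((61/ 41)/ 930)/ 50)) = 1396511250/ 1037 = 1346683.94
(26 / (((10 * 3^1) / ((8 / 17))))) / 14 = 52 / 1785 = 0.03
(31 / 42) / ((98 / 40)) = 310 / 1029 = 0.30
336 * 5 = 1680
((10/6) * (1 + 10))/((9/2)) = 110/27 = 4.07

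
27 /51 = 9 /17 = 0.53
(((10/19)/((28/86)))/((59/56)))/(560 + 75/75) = 1720/628881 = 0.00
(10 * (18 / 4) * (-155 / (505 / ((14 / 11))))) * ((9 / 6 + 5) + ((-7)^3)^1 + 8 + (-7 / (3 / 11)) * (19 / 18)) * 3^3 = 168773.65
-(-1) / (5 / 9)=9 / 5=1.80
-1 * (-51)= 51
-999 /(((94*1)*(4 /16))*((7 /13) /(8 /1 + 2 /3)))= -225108 /329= -684.22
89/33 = 2.70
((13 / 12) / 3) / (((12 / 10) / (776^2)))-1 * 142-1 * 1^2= 4888819 / 27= 181067.37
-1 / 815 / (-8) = 1 / 6520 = 0.00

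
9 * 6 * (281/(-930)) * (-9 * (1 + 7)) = 182088/155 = 1174.76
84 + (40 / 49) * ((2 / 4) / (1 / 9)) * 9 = 5736 / 49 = 117.06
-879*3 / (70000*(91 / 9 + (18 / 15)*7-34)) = 23733 / 9758000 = 0.00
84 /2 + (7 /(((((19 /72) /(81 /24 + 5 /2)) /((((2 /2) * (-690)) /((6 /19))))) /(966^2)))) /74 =-158876806116 /37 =-4293967732.86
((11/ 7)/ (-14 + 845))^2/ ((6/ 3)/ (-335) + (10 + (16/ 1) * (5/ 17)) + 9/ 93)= 21361945/ 88393029602409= 0.00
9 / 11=0.82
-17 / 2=-8.50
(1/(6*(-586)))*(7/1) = -7/3516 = -0.00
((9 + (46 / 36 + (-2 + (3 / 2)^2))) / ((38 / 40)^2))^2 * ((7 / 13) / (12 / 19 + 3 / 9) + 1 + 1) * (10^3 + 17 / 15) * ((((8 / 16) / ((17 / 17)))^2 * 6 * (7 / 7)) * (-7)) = -5523359890458200 / 1509508143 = -3659046.10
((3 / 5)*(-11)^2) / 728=363 / 3640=0.10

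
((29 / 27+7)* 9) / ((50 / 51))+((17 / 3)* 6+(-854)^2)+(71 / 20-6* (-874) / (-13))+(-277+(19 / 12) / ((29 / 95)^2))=597568487677 / 819975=728764.28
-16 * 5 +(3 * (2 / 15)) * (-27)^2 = 1058 / 5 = 211.60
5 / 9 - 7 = -58 / 9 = -6.44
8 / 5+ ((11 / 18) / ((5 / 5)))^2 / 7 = 18749 / 11340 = 1.65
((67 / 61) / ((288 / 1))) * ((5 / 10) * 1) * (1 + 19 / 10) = 1943 / 351360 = 0.01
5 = 5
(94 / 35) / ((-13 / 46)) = -4324 / 455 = -9.50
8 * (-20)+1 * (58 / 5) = -742 / 5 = -148.40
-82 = -82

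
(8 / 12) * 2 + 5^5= 9379 / 3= 3126.33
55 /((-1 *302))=-55 /302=-0.18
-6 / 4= -3 / 2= -1.50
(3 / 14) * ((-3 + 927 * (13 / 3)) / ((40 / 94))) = 282987 / 140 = 2021.34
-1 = -1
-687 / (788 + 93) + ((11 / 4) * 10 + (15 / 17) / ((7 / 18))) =6078379 / 209678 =28.99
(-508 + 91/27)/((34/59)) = -803875/918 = -875.68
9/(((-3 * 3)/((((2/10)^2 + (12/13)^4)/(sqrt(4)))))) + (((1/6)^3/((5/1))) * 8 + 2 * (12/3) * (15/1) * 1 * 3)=13866163663/38557350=359.62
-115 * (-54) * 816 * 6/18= 1689120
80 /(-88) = -10 /11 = -0.91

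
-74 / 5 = -14.80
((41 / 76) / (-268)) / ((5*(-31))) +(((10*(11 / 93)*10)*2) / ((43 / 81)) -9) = 4827523283 / 135752720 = 35.56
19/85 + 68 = 5799/85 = 68.22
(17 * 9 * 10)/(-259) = -1530/259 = -5.91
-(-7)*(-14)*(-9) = 882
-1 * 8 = -8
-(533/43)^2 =-153.64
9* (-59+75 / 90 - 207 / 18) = -627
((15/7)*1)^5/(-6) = -253125/33614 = -7.53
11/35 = 0.31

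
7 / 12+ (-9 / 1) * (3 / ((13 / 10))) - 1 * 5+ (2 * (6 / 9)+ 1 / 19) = -70543 / 2964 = -23.80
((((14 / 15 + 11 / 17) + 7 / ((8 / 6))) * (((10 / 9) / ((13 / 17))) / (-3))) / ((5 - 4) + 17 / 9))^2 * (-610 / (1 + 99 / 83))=-1228767038035 / 3368370096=-364.80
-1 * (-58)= 58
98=98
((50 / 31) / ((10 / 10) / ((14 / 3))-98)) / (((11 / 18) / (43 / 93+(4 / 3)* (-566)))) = 294592200 / 14471699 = 20.36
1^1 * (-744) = -744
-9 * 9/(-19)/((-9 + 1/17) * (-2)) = 1377/5776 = 0.24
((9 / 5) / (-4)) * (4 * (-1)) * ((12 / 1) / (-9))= -12 / 5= -2.40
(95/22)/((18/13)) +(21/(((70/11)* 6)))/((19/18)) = 3.64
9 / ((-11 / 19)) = -15.55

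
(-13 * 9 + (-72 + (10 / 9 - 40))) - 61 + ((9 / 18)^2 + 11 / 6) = -10325 / 36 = -286.81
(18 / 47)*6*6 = 13.79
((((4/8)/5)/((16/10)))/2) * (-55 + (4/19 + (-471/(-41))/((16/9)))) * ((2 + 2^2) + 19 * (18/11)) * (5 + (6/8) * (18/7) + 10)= -7280664885/7677824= -948.27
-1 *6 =-6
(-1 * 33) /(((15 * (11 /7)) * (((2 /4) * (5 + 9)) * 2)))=-1 /10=-0.10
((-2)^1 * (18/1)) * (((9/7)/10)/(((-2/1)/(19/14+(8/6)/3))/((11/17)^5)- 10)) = 2961244737/12659320345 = 0.23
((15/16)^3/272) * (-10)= -16875/557056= -0.03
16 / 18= 8 / 9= 0.89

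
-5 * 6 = -30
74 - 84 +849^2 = 720791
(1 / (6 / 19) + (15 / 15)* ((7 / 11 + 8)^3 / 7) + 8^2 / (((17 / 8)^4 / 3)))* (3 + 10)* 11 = 6349215130661 / 424453722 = 14958.56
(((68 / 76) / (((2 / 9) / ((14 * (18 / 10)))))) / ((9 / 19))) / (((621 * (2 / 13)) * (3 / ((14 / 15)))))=10829 / 15525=0.70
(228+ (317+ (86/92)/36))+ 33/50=22591399/41400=545.69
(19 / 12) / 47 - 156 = -87965 / 564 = -155.97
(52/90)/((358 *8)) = 13/64440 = 0.00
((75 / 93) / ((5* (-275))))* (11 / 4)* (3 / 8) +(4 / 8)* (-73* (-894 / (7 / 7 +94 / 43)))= 10241.85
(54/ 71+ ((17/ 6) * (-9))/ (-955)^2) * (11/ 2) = 4.18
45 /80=0.56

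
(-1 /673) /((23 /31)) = -31 /15479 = -0.00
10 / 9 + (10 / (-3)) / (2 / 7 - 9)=820 / 549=1.49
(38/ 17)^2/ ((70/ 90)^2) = 116964/ 14161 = 8.26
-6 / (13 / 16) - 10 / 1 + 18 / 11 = -2252 / 143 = -15.75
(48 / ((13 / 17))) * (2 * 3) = 4896 / 13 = 376.62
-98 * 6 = -588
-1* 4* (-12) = 48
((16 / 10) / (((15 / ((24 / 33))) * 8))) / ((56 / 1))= 1 / 5775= 0.00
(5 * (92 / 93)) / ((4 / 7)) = 805 / 93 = 8.66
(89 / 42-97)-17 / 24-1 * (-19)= -4289 / 56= -76.59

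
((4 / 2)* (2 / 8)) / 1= 1 / 2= 0.50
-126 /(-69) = 42 /23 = 1.83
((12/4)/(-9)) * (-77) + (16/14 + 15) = 878/21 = 41.81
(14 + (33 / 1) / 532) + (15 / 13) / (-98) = 680201 / 48412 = 14.05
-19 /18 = -1.06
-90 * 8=-720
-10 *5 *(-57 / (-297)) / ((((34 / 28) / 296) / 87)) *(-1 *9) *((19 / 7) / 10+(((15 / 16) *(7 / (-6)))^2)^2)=1123983525255 / 360448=3118295.91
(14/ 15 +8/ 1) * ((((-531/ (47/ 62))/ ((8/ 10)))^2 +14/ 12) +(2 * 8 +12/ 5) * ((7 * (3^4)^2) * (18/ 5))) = 169116586647707/ 4970250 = 34025770.66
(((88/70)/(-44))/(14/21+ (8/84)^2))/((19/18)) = -567/14155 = -0.04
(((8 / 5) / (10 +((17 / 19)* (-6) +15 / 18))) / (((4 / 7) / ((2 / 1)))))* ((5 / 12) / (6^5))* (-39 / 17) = -247 / 1960848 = -0.00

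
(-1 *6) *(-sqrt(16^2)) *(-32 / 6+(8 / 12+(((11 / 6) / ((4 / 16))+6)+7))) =1504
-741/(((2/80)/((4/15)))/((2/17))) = -15808/17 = -929.88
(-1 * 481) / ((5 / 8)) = -3848 / 5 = -769.60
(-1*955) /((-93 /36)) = 11460 /31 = 369.68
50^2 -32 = 2468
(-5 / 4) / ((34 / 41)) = -205 / 136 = -1.51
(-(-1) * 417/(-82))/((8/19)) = -7923/656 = -12.08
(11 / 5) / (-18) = -11 / 90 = -0.12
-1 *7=-7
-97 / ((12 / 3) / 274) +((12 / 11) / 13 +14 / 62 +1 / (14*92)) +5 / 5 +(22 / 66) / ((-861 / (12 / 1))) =-4665472679729 / 702293592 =-6643.19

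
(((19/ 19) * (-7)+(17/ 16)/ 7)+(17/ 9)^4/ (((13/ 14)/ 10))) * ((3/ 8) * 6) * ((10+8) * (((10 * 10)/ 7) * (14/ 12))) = 31104738725/ 353808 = 87914.18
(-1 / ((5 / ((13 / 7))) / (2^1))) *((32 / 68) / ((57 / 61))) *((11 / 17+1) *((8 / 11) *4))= -1624064 / 906015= -1.79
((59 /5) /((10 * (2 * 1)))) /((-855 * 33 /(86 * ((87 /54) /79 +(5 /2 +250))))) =-20704457 /45592875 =-0.45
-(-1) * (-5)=-5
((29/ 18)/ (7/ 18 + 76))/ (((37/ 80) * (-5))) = -464/ 50875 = -0.01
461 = 461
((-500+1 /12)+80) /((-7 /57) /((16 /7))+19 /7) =-2680748 /16985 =-157.83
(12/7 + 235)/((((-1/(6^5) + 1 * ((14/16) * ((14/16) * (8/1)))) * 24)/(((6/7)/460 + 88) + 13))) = 43650858042/268378145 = 162.65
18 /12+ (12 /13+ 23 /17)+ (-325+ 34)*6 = -770063 /442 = -1742.22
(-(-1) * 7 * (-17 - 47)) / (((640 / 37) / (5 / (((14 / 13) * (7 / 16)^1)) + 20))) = -5550 / 7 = -792.86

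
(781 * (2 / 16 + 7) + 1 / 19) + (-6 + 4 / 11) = 9294717 / 1672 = 5559.04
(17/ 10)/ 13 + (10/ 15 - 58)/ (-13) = 1771/ 390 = 4.54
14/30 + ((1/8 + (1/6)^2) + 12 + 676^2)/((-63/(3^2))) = -164514559/2520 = -65283.56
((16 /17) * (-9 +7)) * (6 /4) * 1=-48 /17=-2.82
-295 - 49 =-344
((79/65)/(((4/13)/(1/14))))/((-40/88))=-869/1400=-0.62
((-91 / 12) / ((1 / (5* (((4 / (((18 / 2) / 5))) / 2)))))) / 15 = -455 / 162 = -2.81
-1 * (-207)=207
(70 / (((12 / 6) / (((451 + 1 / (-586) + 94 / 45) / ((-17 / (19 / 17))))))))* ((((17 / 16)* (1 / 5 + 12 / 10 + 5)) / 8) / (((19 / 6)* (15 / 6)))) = -111.94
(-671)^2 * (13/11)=532103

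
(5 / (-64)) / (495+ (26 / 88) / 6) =-165 / 1045544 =-0.00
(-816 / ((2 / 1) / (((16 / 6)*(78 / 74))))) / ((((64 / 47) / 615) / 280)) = -5365924200 / 37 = -145024978.38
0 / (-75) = 0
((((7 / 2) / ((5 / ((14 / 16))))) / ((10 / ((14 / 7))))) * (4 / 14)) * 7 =49 / 200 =0.24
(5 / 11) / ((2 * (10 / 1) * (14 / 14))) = 1 / 44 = 0.02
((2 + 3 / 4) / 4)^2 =121 / 256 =0.47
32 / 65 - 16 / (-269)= 9648 / 17485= 0.55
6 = 6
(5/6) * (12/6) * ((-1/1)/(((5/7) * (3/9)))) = -7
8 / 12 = 2 / 3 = 0.67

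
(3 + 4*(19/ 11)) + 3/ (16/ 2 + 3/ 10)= 9377/ 913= 10.27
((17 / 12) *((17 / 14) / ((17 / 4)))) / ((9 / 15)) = 85 / 126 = 0.67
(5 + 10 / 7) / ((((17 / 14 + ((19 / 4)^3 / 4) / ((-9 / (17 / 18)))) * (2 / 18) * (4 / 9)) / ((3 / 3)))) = -37791360 / 463709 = -81.50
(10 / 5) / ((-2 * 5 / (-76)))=76 / 5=15.20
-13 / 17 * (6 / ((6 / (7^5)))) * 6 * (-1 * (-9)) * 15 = -176977710 / 17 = -10410453.53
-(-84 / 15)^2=-784 / 25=-31.36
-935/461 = -2.03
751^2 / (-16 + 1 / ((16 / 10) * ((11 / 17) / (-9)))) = -49632088 / 2173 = -22840.35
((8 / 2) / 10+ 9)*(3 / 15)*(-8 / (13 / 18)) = -6768 / 325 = -20.82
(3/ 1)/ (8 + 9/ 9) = 1/ 3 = 0.33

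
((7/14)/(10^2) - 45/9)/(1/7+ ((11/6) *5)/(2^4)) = -2268/325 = -6.98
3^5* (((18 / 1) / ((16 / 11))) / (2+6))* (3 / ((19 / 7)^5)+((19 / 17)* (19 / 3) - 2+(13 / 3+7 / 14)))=20115493349589 / 5387991424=3733.39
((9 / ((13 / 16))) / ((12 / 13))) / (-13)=-12 / 13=-0.92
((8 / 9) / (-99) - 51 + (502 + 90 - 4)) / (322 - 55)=478459 / 237897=2.01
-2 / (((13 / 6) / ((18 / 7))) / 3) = -648 / 91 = -7.12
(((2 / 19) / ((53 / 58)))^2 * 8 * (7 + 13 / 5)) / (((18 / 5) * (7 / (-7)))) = -861184 / 3042147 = -0.28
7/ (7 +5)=7/ 12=0.58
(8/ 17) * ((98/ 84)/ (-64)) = -7/ 816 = -0.01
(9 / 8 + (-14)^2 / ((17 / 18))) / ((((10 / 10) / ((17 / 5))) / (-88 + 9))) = -2241783 / 40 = -56044.58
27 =27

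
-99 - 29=-128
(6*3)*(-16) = -288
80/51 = 1.57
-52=-52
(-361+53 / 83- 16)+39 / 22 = -683999 / 1826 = -374.59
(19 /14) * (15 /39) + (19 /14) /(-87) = 4009 /7917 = 0.51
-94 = -94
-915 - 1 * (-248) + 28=-639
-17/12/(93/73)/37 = -1241/41292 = -0.03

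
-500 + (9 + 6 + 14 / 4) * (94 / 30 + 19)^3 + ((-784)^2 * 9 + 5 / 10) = 38690971991 / 6750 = 5731995.85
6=6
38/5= 7.60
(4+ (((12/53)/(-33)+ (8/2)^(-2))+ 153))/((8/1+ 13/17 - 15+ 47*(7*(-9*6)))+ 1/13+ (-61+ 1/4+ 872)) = -323768315/34964709076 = -0.01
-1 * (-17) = 17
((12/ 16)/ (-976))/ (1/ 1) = -3/ 3904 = -0.00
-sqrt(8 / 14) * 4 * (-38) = 304 * sqrt(7) / 7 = 114.90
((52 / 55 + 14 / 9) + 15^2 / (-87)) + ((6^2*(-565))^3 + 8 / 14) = -845578793422391141 / 100485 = -8414975303999.51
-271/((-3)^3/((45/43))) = 1355/129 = 10.50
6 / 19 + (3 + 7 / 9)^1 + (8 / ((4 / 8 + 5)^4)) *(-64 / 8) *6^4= -86.55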